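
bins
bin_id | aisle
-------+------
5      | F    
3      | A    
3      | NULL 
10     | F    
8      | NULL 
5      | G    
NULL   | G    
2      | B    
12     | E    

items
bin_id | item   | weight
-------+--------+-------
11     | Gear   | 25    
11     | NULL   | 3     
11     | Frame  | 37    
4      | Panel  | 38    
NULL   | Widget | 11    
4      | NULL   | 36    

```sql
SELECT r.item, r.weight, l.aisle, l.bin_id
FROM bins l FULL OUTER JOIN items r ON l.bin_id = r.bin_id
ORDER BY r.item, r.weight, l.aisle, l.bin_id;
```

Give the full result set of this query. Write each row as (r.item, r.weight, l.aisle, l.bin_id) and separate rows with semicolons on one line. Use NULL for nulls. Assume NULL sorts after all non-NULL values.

(Frame, 37, NULL, NULL); (Gear, 25, NULL, NULL); (Panel, 38, NULL, NULL); (Widget, 11, NULL, NULL); (NULL, 3, NULL, NULL); (NULL, 36, NULL, NULL); (NULL, NULL, A, 3); (NULL, NULL, B, 2); (NULL, NULL, E, 12); (NULL, NULL, F, 5); (NULL, NULL, F, 10); (NULL, NULL, G, 5); (NULL, NULL, G, NULL); (NULL, NULL, NULL, 3); (NULL, NULL, NULL, 8)

FULL OUTER JOIN keeps every row from both sides; unmatched rows get NULL for the other side's columns.
Matching on l.bin_id = r.bin_id. A NULL in a compared column never satisfies the condition.
Matched pairs: 0; unmatched l rows kept: 9; unmatched r rows kept: 6.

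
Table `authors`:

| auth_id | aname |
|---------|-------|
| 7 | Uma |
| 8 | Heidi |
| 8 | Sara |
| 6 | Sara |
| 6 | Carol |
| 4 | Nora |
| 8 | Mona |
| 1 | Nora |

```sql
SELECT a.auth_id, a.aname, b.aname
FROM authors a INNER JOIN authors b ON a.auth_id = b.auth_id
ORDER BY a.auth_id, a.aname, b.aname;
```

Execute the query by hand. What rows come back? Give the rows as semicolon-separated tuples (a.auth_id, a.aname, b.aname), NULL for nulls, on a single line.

INNER JOIN keeps only pairs where the ON condition holds.
Matching on a.auth_id = b.auth_id.
- a row (auth_id=7): matches 1 b row(s) → 1 output row(s).
- a row (auth_id=8): matches 3 b row(s) → 3 output row(s).
- a row (auth_id=8): matches 3 b row(s) → 3 output row(s).
- a row (auth_id=6): matches 2 b row(s) → 2 output row(s).
- a row (auth_id=6): matches 2 b row(s) → 2 output row(s).
- a row (auth_id=4): matches 1 b row(s) → 1 output row(s).
- a row (auth_id=8): matches 3 b row(s) → 3 output row(s).
- a row (auth_id=1): matches 1 b row(s) → 1 output row(s).

(1, Nora, Nora); (4, Nora, Nora); (6, Carol, Carol); (6, Carol, Sara); (6, Sara, Carol); (6, Sara, Sara); (7, Uma, Uma); (8, Heidi, Heidi); (8, Heidi, Mona); (8, Heidi, Sara); (8, Mona, Heidi); (8, Mona, Mona); (8, Mona, Sara); (8, Sara, Heidi); (8, Sara, Mona); (8, Sara, Sara)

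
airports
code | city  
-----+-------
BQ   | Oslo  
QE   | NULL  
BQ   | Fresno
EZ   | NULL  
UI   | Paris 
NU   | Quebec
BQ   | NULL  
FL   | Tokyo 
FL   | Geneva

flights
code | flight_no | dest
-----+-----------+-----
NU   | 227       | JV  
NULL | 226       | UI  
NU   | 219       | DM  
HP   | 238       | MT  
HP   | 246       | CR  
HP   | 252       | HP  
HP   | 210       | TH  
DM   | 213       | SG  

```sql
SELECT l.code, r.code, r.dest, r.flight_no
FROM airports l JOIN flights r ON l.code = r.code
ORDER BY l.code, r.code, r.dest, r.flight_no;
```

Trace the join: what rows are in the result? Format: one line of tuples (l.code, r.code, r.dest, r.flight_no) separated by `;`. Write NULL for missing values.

(NU, NU, DM, 219); (NU, NU, JV, 227)

INNER JOIN keeps only pairs where the ON condition holds.
Matching on l.code = r.code. A NULL in a compared column never satisfies the condition.
Matched pairs: 2.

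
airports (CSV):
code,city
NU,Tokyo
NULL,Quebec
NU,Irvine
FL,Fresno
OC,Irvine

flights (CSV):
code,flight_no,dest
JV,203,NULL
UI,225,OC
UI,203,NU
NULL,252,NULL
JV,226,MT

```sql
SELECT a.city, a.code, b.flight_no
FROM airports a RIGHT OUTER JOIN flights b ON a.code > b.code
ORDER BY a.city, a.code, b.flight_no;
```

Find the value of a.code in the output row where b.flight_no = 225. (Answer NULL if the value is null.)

NULL

RIGHT JOIN keeps every row from `flights`; unmatched rows get NULL for `airports`'s columns.
Matching on a.code > b.code. A NULL in a compared column never satisfies the condition.
- code=NU: 2 matching b row(s), so 2 row(s) emitted.
- code=NULL: no matching b row.
- code=NU: 2 matching b row(s), so 2 row(s) emitted.
- code=FL: no matching b row.
- code=OC: 2 matching b row(s), so 2 row(s) emitted.
- 3 b row(s) had no a match → kept, a columns NULL.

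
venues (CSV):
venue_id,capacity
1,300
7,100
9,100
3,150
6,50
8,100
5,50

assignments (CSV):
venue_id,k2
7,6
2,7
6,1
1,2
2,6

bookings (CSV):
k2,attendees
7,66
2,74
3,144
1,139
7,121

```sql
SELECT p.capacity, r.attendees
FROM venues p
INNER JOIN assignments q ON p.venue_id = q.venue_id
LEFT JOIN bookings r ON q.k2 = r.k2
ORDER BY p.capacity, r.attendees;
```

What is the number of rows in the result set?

Joins associate left-to-right: venues INNER JOIN assignments on venue_id gives 3 intermediate row(s).
Then LEFT JOIN `bookings r` on k2: each of those 3 rows is kept; rows whose q.k2 has no match in r get NULL for r's columns.
Result: 3 row(s).

3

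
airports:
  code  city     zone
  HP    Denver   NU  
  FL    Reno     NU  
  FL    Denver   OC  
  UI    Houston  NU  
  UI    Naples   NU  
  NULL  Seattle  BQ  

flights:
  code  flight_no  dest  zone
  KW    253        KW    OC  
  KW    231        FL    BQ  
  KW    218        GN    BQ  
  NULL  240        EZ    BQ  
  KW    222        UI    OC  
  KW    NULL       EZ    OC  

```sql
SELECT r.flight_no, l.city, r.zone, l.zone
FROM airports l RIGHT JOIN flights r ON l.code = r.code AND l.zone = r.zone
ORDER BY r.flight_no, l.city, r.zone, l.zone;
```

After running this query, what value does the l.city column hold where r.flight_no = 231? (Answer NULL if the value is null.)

NULL

RIGHT JOIN keeps every row from `flights`; unmatched rows get NULL for `airports`'s columns.
Matching on l.code = r.code AND l.zone = r.zone. A NULL in a compared column never satisfies the condition.
- code=HP, zone=NU: no matching r row.
- code=FL, zone=NU: no matching r row.
- code=FL, zone=OC: no matching r row.
- code=UI, zone=NU: no matching r row.
- code=UI, zone=NU: no matching r row.
- code=NULL, zone=BQ: no matching r row.
- 6 r row(s) had no l match → kept, l columns NULL.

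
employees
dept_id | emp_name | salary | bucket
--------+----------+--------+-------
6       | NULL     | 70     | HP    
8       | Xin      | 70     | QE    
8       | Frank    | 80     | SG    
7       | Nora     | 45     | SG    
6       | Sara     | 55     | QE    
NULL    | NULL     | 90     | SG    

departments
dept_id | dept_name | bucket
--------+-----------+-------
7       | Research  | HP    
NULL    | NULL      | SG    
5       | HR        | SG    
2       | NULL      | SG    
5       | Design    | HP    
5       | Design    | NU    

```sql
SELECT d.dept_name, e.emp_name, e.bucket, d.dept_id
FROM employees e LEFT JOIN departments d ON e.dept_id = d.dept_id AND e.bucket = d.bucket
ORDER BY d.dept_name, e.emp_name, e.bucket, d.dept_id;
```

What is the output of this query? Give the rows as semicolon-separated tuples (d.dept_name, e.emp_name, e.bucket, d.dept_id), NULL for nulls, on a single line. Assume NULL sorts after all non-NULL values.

LEFT JOIN keeps every row from `employees`; unmatched rows get NULL for `departments`'s columns.
Matching on e.dept_id = d.dept_id AND e.bucket = d.bucket. A NULL in a compared column never satisfies the condition.
Matched pairs: 0; unmatched e rows kept: 6.

(NULL, Frank, SG, NULL); (NULL, Nora, SG, NULL); (NULL, Sara, QE, NULL); (NULL, Xin, QE, NULL); (NULL, NULL, HP, NULL); (NULL, NULL, SG, NULL)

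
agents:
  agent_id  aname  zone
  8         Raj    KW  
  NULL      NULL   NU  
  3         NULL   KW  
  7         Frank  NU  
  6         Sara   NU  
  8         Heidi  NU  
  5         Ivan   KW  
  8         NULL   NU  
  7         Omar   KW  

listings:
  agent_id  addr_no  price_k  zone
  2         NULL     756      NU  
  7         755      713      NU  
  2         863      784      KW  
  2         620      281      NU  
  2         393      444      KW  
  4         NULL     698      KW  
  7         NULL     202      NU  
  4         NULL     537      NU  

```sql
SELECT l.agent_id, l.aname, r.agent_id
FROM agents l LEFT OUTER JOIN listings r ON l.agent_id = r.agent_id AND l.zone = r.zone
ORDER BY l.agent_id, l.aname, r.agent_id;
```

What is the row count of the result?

10

LEFT JOIN keeps every row from `agents`; unmatched rows get NULL for `listings`'s columns.
Matching on l.agent_id = r.agent_id AND l.zone = r.zone. A NULL in a compared column never satisfies the condition.
- l[0] agent_id=8, zone=KW → no match; kept with NULLs on the r side.
- l[1] agent_id=NULL, zone=NU → no match; kept with NULLs on the r side.
- l[2] agent_id=3, zone=KW → no match; kept with NULLs on the r side.
- l[3] agent_id=7, zone=NU → 2 match(es) in r → 2 row(s).
- l[4] agent_id=6, zone=NU → no match; kept with NULLs on the r side.
- l[5] agent_id=8, zone=NU → no match; kept with NULLs on the r side.
- l[6] agent_id=5, zone=KW → no match; kept with NULLs on the r side.
- l[7] agent_id=8, zone=NU → no match; kept with NULLs on the r side.
- l[8] agent_id=7, zone=KW → no match; kept with NULLs on the r side.
Total: 2 matched + 8 padded = 10 rows.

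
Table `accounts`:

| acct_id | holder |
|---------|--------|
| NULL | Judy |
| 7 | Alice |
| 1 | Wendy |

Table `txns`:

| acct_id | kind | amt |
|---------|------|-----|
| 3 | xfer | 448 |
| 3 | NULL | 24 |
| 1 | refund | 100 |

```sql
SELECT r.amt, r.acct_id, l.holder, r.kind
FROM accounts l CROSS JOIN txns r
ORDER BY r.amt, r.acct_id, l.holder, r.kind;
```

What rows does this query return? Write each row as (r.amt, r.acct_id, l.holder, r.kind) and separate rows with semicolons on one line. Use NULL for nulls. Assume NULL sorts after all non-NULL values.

CROSS JOIN pairs every row of `accounts` with every row of `txns`: 3 × 3 = 9 rows.
After projecting and ordering:
r.amt | r.acct_id | l.holder | r.kind
24 | 3 | Alice | NULL
24 | 3 | Judy | NULL
24 | 3 | Wendy | NULL
100 | 1 | Alice | refund
100 | 1 | Judy | refund
100 | 1 | Wendy | refund
448 | 3 | Alice | xfer
448 | 3 | Judy | xfer
448 | 3 | Wendy | xfer

(24, 3, Alice, NULL); (24, 3, Judy, NULL); (24, 3, Wendy, NULL); (100, 1, Alice, refund); (100, 1, Judy, refund); (100, 1, Wendy, refund); (448, 3, Alice, xfer); (448, 3, Judy, xfer); (448, 3, Wendy, xfer)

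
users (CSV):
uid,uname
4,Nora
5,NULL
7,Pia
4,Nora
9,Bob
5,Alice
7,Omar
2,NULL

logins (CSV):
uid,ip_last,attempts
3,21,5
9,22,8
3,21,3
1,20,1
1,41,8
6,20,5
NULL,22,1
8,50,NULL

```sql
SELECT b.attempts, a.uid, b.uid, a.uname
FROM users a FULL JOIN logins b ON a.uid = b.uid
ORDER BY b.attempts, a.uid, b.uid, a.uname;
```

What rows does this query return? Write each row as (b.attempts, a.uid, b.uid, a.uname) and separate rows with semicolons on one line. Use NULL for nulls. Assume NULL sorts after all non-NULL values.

FULL OUTER JOIN keeps every row from both sides; unmatched rows get NULL for the other side's columns.
Matching on a.uid = b.uid. A NULL in a compared column never satisfies the condition.
- uid=4: no b row matches, row kept with b columns NULL.
- uid=5: no b row matches, row kept with b columns NULL.
- uid=7: no b row matches, row kept with b columns NULL.
- uid=4: no b row matches, row kept with b columns NULL.
- uid=9: 1 matching b row(s), so 1 row(s) emitted.
- uid=5: no b row matches, row kept with b columns NULL.
- uid=7: no b row matches, row kept with b columns NULL.
- uid=2: no b row matches, row kept with b columns NULL.
- 7 row(s) from b found no a partner → padded with NULL.

(1, NULL, 1, NULL); (1, NULL, NULL, NULL); (3, NULL, 3, NULL); (5, NULL, 3, NULL); (5, NULL, 6, NULL); (8, 9, 9, Bob); (8, NULL, 1, NULL); (NULL, 2, NULL, NULL); (NULL, 4, NULL, Nora); (NULL, 4, NULL, Nora); (NULL, 5, NULL, Alice); (NULL, 5, NULL, NULL); (NULL, 7, NULL, Omar); (NULL, 7, NULL, Pia); (NULL, NULL, 8, NULL)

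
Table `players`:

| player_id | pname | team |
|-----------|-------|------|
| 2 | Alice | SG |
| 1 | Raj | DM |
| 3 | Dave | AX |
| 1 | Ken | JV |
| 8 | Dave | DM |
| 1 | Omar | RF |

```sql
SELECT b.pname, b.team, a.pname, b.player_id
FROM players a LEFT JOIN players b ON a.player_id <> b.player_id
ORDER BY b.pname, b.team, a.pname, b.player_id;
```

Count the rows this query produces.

24

LEFT JOIN keeps every row from `players a`; unmatched rows get NULL for `players b`'s columns.
Matching on a.player_id <> b.player_id.
Matched pairs: 24; unmatched a rows kept: 0.
Total: 24 rows.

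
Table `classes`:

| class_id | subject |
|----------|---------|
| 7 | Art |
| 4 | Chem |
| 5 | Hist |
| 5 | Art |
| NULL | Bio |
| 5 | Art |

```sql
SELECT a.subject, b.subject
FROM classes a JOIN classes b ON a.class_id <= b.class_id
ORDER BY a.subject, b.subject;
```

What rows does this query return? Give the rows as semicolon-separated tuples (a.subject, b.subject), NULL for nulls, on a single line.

(Art, Art); (Art, Art); (Art, Art); (Art, Art); (Art, Art); (Art, Art); (Art, Art); (Art, Hist); (Art, Hist); (Chem, Art); (Chem, Art); (Chem, Art); (Chem, Chem); (Chem, Hist); (Hist, Art); (Hist, Art); (Hist, Art); (Hist, Hist)

INNER JOIN keeps only pairs where the ON condition holds.
Matching on a.class_id <= b.class_id. A NULL in a compared column never satisfies the condition.
- a[0] class_id=7 → 1 match(es) in b → 1 row(s).
- a[1] class_id=4 → 5 match(es) in b → 5 row(s).
- a[2] class_id=5 → 4 match(es) in b → 4 row(s).
- a[3] class_id=5 → 4 match(es) in b → 4 row(s).
- a[4] class_id=NULL → no match; dropped.
- a[5] class_id=5 → 4 match(es) in b → 4 row(s).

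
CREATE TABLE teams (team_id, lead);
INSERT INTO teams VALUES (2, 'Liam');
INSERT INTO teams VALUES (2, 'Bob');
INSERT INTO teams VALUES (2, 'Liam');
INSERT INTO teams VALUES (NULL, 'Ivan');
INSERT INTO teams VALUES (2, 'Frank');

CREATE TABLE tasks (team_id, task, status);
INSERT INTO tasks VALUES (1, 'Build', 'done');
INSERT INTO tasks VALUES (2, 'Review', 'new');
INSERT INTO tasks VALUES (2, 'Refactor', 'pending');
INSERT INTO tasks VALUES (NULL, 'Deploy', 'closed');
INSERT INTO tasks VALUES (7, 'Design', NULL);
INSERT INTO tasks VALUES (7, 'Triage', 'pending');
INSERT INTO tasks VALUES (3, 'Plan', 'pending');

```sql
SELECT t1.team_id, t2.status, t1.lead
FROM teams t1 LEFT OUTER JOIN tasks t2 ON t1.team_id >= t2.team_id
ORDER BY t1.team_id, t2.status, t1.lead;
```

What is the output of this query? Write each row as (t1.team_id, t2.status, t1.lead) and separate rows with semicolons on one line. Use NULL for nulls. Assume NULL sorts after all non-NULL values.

(2, done, Bob); (2, done, Frank); (2, done, Liam); (2, done, Liam); (2, new, Bob); (2, new, Frank); (2, new, Liam); (2, new, Liam); (2, pending, Bob); (2, pending, Frank); (2, pending, Liam); (2, pending, Liam); (NULL, NULL, Ivan)

LEFT JOIN keeps every row from `teams`; unmatched rows get NULL for `tasks`'s columns.
Matching on t1.team_id >= t2.team_id. A NULL in a compared column never satisfies the condition.
Matched pairs: 12; unmatched t1 rows kept: 1.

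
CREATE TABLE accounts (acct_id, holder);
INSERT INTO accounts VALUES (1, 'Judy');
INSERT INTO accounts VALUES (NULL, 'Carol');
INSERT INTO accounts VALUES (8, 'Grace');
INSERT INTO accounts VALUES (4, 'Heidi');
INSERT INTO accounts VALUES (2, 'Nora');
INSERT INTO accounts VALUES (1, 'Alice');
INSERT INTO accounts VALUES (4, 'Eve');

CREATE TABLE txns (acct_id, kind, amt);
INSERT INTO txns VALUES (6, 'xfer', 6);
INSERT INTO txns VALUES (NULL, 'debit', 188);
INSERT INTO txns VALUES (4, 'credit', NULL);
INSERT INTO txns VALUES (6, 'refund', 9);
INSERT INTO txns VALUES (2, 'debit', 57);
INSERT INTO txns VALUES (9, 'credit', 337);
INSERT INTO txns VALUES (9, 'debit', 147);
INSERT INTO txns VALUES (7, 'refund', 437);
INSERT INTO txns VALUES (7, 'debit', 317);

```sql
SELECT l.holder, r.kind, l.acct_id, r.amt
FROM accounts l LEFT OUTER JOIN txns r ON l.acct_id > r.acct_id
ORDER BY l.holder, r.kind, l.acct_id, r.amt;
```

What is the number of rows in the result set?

12

LEFT JOIN keeps every row from `accounts`; unmatched rows get NULL for `txns`'s columns.
Matching on l.acct_id > r.acct_id. A NULL in a compared column never satisfies the condition.
- l row (acct_id=1): no match → kept, r columns NULL.
- l row (acct_id=NULL): no match → kept, r columns NULL.
- l row (acct_id=8): matches 6 r row(s) → 6 output row(s).
- l row (acct_id=4): matches 1 r row(s) → 1 output row(s).
- l row (acct_id=2): no match → kept, r columns NULL.
- l row (acct_id=1): no match → kept, r columns NULL.
- l row (acct_id=4): matches 1 r row(s) → 1 output row(s).
Total: 8 matched + 4 padded = 12 rows.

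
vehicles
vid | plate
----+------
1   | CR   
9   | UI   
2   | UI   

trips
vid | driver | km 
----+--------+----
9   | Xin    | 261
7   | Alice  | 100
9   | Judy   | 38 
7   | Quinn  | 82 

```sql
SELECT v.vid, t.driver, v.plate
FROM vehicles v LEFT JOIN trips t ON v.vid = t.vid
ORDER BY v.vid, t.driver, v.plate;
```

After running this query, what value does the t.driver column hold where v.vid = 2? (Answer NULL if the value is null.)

NULL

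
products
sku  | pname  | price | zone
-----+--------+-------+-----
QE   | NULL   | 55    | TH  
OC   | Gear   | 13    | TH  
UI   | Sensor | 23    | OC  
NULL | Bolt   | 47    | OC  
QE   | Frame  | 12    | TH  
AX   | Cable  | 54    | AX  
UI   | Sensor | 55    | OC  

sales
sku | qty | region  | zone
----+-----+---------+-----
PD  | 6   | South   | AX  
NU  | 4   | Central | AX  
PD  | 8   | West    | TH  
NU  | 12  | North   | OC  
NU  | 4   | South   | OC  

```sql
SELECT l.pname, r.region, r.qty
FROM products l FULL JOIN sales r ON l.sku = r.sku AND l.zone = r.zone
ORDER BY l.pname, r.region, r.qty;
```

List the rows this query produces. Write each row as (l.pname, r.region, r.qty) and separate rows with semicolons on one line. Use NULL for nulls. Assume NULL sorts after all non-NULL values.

(Bolt, NULL, NULL); (Cable, NULL, NULL); (Frame, NULL, NULL); (Gear, NULL, NULL); (Sensor, NULL, NULL); (Sensor, NULL, NULL); (NULL, Central, 4); (NULL, North, 12); (NULL, South, 4); (NULL, South, 6); (NULL, West, 8); (NULL, NULL, NULL)

FULL OUTER JOIN keeps every row from both sides; unmatched rows get NULL for the other side's columns.
Matching on l.sku = r.sku AND l.zone = r.zone. A NULL in a compared column never satisfies the condition.
- l[0] sku=QE, zone=TH → no match; kept with NULLs on the r side.
- l[1] sku=OC, zone=TH → no match; kept with NULLs on the r side.
- l[2] sku=UI, zone=OC → no match; kept with NULLs on the r side.
- l[3] sku=NULL, zone=OC → no match; kept with NULLs on the r side.
- l[4] sku=QE, zone=TH → no match; kept with NULLs on the r side.
- l[5] sku=AX, zone=AX → no match; kept with NULLs on the r side.
- l[6] sku=UI, zone=OC → no match; kept with NULLs on the r side.
- 5 r row(s) had no l match → kept, l columns NULL.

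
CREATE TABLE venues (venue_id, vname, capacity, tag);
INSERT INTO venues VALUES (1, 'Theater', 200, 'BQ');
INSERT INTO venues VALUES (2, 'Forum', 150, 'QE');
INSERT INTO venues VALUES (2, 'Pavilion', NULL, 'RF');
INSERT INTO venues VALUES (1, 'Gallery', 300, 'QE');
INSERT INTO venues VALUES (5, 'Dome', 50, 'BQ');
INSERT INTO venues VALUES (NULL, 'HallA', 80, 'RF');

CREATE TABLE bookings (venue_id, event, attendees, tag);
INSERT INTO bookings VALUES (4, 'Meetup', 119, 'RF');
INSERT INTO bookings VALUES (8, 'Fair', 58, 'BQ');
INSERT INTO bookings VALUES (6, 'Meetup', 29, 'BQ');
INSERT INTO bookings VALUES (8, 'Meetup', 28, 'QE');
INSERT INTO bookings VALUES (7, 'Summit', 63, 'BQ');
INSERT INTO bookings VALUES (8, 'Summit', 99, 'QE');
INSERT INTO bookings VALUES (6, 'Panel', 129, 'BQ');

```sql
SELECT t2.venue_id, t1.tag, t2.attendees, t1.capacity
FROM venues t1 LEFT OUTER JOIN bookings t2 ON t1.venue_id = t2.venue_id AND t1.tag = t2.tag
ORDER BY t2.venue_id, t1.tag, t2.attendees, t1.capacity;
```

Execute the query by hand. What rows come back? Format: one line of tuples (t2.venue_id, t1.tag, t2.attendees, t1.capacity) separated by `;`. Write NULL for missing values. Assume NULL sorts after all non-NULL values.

(NULL, BQ, NULL, 50); (NULL, BQ, NULL, 200); (NULL, QE, NULL, 150); (NULL, QE, NULL, 300); (NULL, RF, NULL, 80); (NULL, RF, NULL, NULL)

LEFT JOIN keeps every row from `venues`; unmatched rows get NULL for `bookings`'s columns.
Matching on t1.venue_id = t2.venue_id AND t1.tag = t2.tag. A NULL in a compared column never satisfies the condition.
- t1 row (venue_id=1, tag=BQ): no match → kept, t2 columns NULL.
- t1 row (venue_id=2, tag=QE): no match → kept, t2 columns NULL.
- t1 row (venue_id=2, tag=RF): no match → kept, t2 columns NULL.
- t1 row (venue_id=1, tag=QE): no match → kept, t2 columns NULL.
- t1 row (venue_id=5, tag=BQ): no match → kept, t2 columns NULL.
- t1 row (venue_id=NULL, tag=RF): no match → kept, t2 columns NULL.
After projecting and ordering:
t2.venue_id | t1.tag | t2.attendees | t1.capacity
NULL | BQ | NULL | 50
NULL | BQ | NULL | 200
NULL | QE | NULL | 150
NULL | QE | NULL | 300
NULL | RF | NULL | 80
NULL | RF | NULL | NULL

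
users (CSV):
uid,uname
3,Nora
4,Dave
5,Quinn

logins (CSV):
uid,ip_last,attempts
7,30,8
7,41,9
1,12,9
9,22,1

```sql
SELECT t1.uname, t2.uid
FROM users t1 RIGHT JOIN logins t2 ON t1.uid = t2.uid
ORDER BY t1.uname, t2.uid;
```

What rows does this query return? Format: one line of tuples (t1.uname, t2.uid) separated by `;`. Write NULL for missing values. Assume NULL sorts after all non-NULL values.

(NULL, 1); (NULL, 7); (NULL, 7); (NULL, 9)

RIGHT JOIN keeps every row from `logins`; unmatched rows get NULL for `users`'s columns.
Matching on t1.uid = t2.uid.
Matched pairs: 0; unmatched t2 rows kept: 4.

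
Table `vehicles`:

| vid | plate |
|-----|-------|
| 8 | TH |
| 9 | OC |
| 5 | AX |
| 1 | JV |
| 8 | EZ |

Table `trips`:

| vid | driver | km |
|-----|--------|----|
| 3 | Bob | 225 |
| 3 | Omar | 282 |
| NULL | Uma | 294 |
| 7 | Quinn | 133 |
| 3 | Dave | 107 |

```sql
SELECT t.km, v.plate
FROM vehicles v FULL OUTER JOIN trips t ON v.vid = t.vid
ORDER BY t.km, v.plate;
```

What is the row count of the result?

10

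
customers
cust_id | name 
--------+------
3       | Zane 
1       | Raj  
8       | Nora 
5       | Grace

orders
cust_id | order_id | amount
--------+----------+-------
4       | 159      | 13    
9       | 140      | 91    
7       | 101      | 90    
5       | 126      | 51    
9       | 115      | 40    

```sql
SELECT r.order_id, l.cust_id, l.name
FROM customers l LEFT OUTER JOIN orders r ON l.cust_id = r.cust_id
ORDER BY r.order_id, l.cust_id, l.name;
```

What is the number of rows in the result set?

LEFT JOIN keeps every row from `customers`; unmatched rows get NULL for `orders`'s columns.
Matching on l.cust_id = r.cust_id.
- cust_id=3: no r row matches, row kept with r columns NULL.
- cust_id=1: no r row matches, row kept with r columns NULL.
- cust_id=8: no r row matches, row kept with r columns NULL.
- cust_id=5: 1 matching r row(s), so 1 row(s) emitted.
Total: 1 matched + 3 padded = 4 rows.

4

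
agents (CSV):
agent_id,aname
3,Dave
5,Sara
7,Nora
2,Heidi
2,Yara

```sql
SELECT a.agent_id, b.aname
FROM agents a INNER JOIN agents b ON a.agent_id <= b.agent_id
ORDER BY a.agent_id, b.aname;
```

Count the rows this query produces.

16

INNER JOIN keeps only pairs where the ON condition holds.
Matching on a.agent_id <= b.agent_id.
- a[0] agent_id=3 → 3 match(es) in b → 3 row(s).
- a[1] agent_id=5 → 2 match(es) in b → 2 row(s).
- a[2] agent_id=7 → 1 match(es) in b → 1 row(s).
- a[3] agent_id=2 → 5 match(es) in b → 5 row(s).
- a[4] agent_id=2 → 5 match(es) in b → 5 row(s).
Total: 16 rows.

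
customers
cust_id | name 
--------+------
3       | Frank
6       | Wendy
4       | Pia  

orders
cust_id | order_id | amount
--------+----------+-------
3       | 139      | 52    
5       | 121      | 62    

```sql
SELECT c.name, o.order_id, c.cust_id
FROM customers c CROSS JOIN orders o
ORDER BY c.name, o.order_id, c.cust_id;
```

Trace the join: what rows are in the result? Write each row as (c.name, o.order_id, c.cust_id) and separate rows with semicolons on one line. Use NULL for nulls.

CROSS JOIN pairs every row of `customers` with every row of `orders`: 3 × 2 = 6 rows.
After projecting and ordering:
c.name | o.order_id | c.cust_id
Frank | 121 | 3
Frank | 139 | 3
Pia | 121 | 4
Pia | 139 | 4
Wendy | 121 | 6
Wendy | 139 | 6

(Frank, 121, 3); (Frank, 139, 3); (Pia, 121, 4); (Pia, 139, 4); (Wendy, 121, 6); (Wendy, 139, 6)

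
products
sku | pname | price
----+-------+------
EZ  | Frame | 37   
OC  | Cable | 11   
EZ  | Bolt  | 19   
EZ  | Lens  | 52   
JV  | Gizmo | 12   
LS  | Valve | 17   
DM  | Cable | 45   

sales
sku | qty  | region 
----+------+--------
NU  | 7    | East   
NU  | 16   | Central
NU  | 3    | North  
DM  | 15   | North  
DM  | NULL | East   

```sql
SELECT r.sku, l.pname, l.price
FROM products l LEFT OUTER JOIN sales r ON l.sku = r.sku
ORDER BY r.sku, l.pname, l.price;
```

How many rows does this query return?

LEFT JOIN keeps every row from `products`; unmatched rows get NULL for `sales`'s columns.
Matching on l.sku = r.sku.
- sku=EZ: no r row matches, row kept with r columns NULL.
- sku=OC: no r row matches, row kept with r columns NULL.
- sku=EZ: no r row matches, row kept with r columns NULL.
- sku=EZ: no r row matches, row kept with r columns NULL.
- sku=JV: no r row matches, row kept with r columns NULL.
- sku=LS: no r row matches, row kept with r columns NULL.
- sku=DM: 2 matching r row(s), so 2 row(s) emitted.
Total: 2 matched + 6 padded = 8 rows.

8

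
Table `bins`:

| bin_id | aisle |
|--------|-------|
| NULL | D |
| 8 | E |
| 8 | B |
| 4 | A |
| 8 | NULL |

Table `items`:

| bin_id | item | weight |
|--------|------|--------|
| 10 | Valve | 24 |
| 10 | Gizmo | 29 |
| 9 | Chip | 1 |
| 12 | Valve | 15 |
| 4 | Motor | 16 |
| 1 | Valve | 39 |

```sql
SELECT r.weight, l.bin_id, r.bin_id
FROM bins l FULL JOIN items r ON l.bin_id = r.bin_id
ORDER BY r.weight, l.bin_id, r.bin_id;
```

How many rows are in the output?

FULL OUTER JOIN keeps every row from both sides; unmatched rows get NULL for the other side's columns.
Matching on l.bin_id = r.bin_id. A NULL in a compared column never satisfies the condition.
Matched pairs: 1; unmatched l rows kept: 4; unmatched r rows kept: 5.
Total: 1 matched + 9 padded = 10 rows.

10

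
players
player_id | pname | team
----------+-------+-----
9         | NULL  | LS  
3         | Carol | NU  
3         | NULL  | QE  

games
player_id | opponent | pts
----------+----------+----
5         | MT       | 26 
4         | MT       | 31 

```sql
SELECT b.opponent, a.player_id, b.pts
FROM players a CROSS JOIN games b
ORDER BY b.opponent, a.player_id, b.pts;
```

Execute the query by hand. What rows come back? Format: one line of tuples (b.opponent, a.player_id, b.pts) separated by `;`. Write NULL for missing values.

(MT, 3, 26); (MT, 3, 26); (MT, 3, 31); (MT, 3, 31); (MT, 9, 26); (MT, 9, 31)

CROSS JOIN pairs every row of `players` with every row of `games`: 3 × 2 = 6 rows.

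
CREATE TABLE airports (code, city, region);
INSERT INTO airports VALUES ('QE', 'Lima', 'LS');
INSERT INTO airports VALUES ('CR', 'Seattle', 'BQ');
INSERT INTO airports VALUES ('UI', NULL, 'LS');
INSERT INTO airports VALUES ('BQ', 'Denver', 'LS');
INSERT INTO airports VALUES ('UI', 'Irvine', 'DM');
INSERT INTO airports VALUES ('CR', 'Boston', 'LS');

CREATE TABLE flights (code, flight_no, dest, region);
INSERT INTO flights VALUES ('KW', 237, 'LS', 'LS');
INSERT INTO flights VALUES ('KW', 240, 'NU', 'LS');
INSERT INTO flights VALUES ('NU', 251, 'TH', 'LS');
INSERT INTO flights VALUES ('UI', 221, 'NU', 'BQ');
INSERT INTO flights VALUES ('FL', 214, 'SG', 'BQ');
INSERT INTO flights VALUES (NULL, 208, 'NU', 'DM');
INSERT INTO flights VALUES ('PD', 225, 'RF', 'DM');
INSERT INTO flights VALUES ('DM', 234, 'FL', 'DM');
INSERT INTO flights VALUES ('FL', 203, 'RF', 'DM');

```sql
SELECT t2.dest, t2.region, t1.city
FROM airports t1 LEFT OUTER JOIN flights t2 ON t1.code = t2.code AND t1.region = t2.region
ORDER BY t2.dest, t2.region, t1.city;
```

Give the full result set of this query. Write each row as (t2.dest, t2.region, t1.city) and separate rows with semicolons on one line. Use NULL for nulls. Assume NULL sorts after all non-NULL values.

(NULL, NULL, Boston); (NULL, NULL, Denver); (NULL, NULL, Irvine); (NULL, NULL, Lima); (NULL, NULL, Seattle); (NULL, NULL, NULL)

LEFT JOIN keeps every row from `airports`; unmatched rows get NULL for `flights`'s columns.
Matching on t1.code = t2.code AND t1.region = t2.region. A NULL in a compared column never satisfies the condition.
- t1[0] code=QE, region=LS → no match; kept with NULLs on the t2 side.
- t1[1] code=CR, region=BQ → no match; kept with NULLs on the t2 side.
- t1[2] code=UI, region=LS → no match; kept with NULLs on the t2 side.
- t1[3] code=BQ, region=LS → no match; kept with NULLs on the t2 side.
- t1[4] code=UI, region=DM → no match; kept with NULLs on the t2 side.
- t1[5] code=CR, region=LS → no match; kept with NULLs on the t2 side.
After projecting and ordering:
t2.dest | t2.region | t1.city
NULL | NULL | Boston
NULL | NULL | Denver
NULL | NULL | Irvine
NULL | NULL | Lima
NULL | NULL | Seattle
NULL | NULL | NULL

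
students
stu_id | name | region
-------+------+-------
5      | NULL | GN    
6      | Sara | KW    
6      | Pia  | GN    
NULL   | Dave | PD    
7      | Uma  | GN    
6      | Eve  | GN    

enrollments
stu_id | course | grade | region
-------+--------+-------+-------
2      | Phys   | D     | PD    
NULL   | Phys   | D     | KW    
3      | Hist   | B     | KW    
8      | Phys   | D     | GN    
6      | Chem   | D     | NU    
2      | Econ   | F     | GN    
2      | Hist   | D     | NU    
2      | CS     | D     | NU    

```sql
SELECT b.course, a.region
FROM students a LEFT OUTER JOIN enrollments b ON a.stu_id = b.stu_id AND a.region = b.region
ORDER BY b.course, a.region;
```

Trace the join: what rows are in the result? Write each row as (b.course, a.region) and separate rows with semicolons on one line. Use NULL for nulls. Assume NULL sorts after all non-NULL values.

LEFT JOIN keeps every row from `students`; unmatched rows get NULL for `enrollments`'s columns.
Matching on a.stu_id = b.stu_id AND a.region = b.region. A NULL in a compared column never satisfies the condition.
- a (stu_id=5, region=GN) has no partner → padded with NULL.
- a (stu_id=6, region=KW) has no partner → padded with NULL.
- a (stu_id=6, region=GN) has no partner → padded with NULL.
- a (stu_id=NULL, region=PD) has no partner → padded with NULL.
- a (stu_id=7, region=GN) has no partner → padded with NULL.
- a (stu_id=6, region=GN) has no partner → padded with NULL.
After projecting and ordering:
b.course | a.region
NULL | GN
NULL | GN
NULL | GN
NULL | GN
NULL | KW
NULL | PD

(NULL, GN); (NULL, GN); (NULL, GN); (NULL, GN); (NULL, KW); (NULL, PD)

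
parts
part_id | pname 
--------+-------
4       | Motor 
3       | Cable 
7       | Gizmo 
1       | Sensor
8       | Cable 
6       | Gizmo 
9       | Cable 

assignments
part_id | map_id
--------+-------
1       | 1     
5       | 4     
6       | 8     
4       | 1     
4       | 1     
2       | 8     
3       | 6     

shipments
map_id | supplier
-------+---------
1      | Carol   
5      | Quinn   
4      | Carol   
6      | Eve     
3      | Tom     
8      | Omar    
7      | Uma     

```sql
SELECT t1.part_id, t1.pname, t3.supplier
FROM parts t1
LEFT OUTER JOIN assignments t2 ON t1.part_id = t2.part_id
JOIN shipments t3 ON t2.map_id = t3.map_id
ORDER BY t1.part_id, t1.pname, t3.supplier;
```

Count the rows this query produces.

Evaluate left to right. First `parts t1 LEFT JOIN assignments t2` on part_id: 8 row(s).
Then INNER JOIN `shipments t3` on map_id: keep only rows whose t2.map_id appears in t3.
Result: 5 row(s).

5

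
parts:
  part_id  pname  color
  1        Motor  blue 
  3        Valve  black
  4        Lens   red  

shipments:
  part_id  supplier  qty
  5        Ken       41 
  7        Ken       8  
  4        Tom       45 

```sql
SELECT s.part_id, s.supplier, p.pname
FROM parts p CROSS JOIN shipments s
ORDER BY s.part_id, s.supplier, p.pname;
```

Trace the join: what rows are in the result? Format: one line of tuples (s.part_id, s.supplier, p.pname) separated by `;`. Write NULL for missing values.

CROSS JOIN pairs every row of `parts` with every row of `shipments`: 3 × 3 = 9 rows.
After projecting and ordering:
s.part_id | s.supplier | p.pname
4 | Tom | Lens
4 | Tom | Motor
4 | Tom | Valve
5 | Ken | Lens
5 | Ken | Motor
5 | Ken | Valve
7 | Ken | Lens
7 | Ken | Motor
7 | Ken | Valve

(4, Tom, Lens); (4, Tom, Motor); (4, Tom, Valve); (5, Ken, Lens); (5, Ken, Motor); (5, Ken, Valve); (7, Ken, Lens); (7, Ken, Motor); (7, Ken, Valve)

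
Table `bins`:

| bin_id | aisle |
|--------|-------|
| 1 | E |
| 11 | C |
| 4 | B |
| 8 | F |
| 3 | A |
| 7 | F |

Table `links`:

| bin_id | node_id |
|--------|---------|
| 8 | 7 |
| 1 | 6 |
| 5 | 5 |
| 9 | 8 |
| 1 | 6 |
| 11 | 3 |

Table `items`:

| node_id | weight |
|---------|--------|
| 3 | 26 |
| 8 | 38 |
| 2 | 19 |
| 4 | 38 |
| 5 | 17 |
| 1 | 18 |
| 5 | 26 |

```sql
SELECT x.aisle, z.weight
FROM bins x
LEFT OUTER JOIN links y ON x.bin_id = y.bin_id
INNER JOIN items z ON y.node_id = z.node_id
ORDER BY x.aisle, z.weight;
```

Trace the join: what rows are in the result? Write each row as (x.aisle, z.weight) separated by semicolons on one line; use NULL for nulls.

Evaluate left to right. First `bins x LEFT JOIN links y` on bin_id: 7 row(s).
Then INNER JOIN `items z` on node_id: keep only rows whose y.node_id appears in z.

(C, 26)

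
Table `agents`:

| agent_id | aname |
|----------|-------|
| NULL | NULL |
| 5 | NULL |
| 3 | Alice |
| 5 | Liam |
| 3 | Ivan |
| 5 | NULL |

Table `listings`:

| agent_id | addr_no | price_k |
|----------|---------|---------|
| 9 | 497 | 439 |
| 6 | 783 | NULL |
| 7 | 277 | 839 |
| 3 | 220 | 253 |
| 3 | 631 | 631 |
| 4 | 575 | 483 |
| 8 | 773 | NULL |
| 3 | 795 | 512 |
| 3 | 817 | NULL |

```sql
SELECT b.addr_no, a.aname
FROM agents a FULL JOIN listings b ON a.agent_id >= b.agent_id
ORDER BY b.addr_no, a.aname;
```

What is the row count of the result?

28

FULL OUTER JOIN keeps every row from both sides; unmatched rows get NULL for the other side's columns.
Matching on a.agent_id >= b.agent_id. A NULL in a compared column never satisfies the condition.
- a[0] agent_id=NULL → no match; kept with NULLs on the b side.
- a[1] agent_id=5 → 5 match(es) in b → 5 row(s).
- a[2] agent_id=3 → 4 match(es) in b → 4 row(s).
- a[3] agent_id=5 → 5 match(es) in b → 5 row(s).
- a[4] agent_id=3 → 4 match(es) in b → 4 row(s).
- a[5] agent_id=5 → 5 match(es) in b → 5 row(s).
- 4 row(s) from b found no a partner → padded with NULL.
Total: 23 matched + 5 padded = 28 rows.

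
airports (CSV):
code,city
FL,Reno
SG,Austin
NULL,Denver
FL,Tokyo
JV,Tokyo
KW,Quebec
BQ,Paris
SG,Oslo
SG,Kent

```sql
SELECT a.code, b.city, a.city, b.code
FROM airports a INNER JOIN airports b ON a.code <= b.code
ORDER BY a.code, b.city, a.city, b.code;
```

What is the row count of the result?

40

INNER JOIN keeps only pairs where the ON condition holds.
Matching on a.code <= b.code. A NULL in a compared column never satisfies the condition.
Matched pairs: 40.
Total: 40 rows.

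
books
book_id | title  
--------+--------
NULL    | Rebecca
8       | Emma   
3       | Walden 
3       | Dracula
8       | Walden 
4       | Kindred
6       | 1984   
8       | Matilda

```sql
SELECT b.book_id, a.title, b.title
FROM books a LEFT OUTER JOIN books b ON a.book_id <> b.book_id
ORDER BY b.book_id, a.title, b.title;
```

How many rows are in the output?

35

LEFT JOIN keeps every row from `books a`; unmatched rows get NULL for `books b`'s columns.
Matching on a.book_id <> b.book_id. A NULL in a compared column never satisfies the condition.
- book_id=NULL: no b row matches, row kept with b columns NULL.
- book_id=8: 4 matching b row(s), so 4 row(s) emitted.
- book_id=3: 5 matching b row(s), so 5 row(s) emitted.
- book_id=3: 5 matching b row(s), so 5 row(s) emitted.
- book_id=8: 4 matching b row(s), so 4 row(s) emitted.
- book_id=4: 6 matching b row(s), so 6 row(s) emitted.
- book_id=6: 6 matching b row(s), so 6 row(s) emitted.
- book_id=8: 4 matching b row(s), so 4 row(s) emitted.
Total: 34 matched + 1 padded = 35 rows.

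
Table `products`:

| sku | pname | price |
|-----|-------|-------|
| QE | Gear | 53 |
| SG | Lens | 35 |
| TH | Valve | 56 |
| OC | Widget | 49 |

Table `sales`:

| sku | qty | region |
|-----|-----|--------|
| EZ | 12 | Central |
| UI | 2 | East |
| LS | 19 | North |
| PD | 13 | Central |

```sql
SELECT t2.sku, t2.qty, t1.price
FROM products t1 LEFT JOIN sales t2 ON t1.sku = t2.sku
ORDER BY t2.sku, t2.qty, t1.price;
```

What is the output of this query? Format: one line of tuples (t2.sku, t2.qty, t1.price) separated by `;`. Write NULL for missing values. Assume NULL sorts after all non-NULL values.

LEFT JOIN keeps every row from `products`; unmatched rows get NULL for `sales`'s columns.
Matching on t1.sku = t2.sku.
Matched pairs: 0; unmatched t1 rows kept: 4.

(NULL, NULL, 35); (NULL, NULL, 49); (NULL, NULL, 53); (NULL, NULL, 56)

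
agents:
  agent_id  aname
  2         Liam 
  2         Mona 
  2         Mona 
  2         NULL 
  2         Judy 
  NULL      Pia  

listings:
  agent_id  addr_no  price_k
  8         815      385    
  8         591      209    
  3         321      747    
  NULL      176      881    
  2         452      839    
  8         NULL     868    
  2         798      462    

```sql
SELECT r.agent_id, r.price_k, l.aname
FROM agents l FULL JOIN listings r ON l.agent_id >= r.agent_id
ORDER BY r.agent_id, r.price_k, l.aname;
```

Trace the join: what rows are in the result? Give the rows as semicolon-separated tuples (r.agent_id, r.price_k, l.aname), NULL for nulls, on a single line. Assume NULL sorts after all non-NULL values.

(2, 462, Judy); (2, 462, Liam); (2, 462, Mona); (2, 462, Mona); (2, 462, NULL); (2, 839, Judy); (2, 839, Liam); (2, 839, Mona); (2, 839, Mona); (2, 839, NULL); (3, 747, NULL); (8, 209, NULL); (8, 385, NULL); (8, 868, NULL); (NULL, 881, NULL); (NULL, NULL, Pia)

FULL OUTER JOIN keeps every row from both sides; unmatched rows get NULL for the other side's columns.
Matching on l.agent_id >= r.agent_id. A NULL in a compared column never satisfies the condition.
- l[0] agent_id=2 → 2 match(es) in r → 2 row(s).
- l[1] agent_id=2 → 2 match(es) in r → 2 row(s).
- l[2] agent_id=2 → 2 match(es) in r → 2 row(s).
- l[3] agent_id=2 → 2 match(es) in r → 2 row(s).
- l[4] agent_id=2 → 2 match(es) in r → 2 row(s).
- l[5] agent_id=NULL → no match; kept with NULLs on the r side.
- plus 5 unmatched r row(s), each kept with NULL l columns.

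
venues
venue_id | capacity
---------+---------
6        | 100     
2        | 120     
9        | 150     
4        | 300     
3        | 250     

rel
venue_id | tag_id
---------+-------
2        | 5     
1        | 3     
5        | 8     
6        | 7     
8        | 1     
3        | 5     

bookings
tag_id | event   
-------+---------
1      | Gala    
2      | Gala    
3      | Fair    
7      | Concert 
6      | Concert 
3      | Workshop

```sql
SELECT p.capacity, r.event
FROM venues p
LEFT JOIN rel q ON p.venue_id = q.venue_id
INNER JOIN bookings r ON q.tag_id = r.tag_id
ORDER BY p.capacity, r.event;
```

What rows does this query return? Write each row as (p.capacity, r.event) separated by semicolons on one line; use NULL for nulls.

(100, Concert)

Step 1 — p LEFT JOIN q on venue_id → 5 row(s).
Then INNER JOIN `bookings r` on tag_id: keep only rows whose q.tag_id appears in r.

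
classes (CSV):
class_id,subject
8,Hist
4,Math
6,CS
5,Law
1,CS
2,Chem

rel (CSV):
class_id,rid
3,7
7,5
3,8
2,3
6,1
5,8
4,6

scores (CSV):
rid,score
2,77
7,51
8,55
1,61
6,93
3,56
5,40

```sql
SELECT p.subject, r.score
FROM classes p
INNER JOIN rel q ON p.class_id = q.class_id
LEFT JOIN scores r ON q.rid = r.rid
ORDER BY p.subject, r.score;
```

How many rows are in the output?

Step 1 — p INNER JOIN q on class_id → 4 row(s).
Then LEFT JOIN `scores r` on rid: each of those 4 rows is kept; rows whose q.rid has no match in r get NULL for r's columns.
Result: 4 row(s).

4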